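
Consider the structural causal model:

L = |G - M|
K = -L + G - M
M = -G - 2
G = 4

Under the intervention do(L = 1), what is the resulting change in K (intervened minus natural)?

The intervention breaks the incoming arrows to L: L = |G - M| no longer applies, and L = 1.
M = -G - 2  [with G=4]  = -6
K = -L + G - M  [with L=1, G=4, M=-6]  = 9
Without intervention: M = -G - 2  [with G=4]  = -6; L = |G - M|  [with G=4, M=-6]  = 10; K = -L + G - M  [with L=10, G=4, M=-6]  = 0.
Change = 9 − 0 = 9.

9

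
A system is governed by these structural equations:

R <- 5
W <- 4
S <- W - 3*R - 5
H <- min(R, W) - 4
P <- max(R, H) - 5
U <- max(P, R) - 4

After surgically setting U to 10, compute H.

0

do(U=10) replaces the equation U <- max(P, R) - 4 with the constant U = 10.
No directed path runs from U to H, so H keeps its natural value.
H = min(R, W) - 4  [with R=5, W=4]  = 0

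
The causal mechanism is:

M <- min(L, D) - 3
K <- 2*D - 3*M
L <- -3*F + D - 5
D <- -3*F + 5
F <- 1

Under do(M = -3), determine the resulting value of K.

13

Intervening sets M = -3 and removes its equation (M <- min(L, D) - 3).
D = -3*F + 5  [with F=1]  = 2
K = 2*D - 3*M  [with D=2, M=-3]  = 13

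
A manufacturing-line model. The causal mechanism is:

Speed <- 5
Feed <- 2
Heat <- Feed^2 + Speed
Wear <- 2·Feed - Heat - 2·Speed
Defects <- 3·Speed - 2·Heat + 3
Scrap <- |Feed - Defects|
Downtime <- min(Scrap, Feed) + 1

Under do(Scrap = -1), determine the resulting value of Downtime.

Intervening sets Scrap = -1 and removes its equation (Scrap <- |Feed - Defects|).
Downtime = min(Scrap, Feed) + 1  [with Scrap=-1, Feed=2]  = 0

0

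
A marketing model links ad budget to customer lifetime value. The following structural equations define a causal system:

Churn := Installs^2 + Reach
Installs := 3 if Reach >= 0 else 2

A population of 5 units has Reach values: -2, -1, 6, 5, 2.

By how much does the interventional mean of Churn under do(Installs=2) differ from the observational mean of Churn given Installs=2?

Under do(Installs=2), Installs's equation is replaced by Installs=2 for every unit. Per-unit Churn: 2, 3, 10, 9, 6. Mean = 6.
Conditioning on Installs=2 selects the 2 unit(s) with Reach ∈ {-2, -1}. Their Churn values: 2, 3. Mean = 2.5.
Difference = 6 − 2.5 = 3.5.

3.5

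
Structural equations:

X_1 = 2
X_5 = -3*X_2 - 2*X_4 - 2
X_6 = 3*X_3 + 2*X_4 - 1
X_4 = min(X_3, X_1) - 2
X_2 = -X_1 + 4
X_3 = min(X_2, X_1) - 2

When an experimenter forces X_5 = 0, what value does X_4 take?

-2

The intervention breaks the incoming arrows to X_5: X_5 = -3*X_2 - 2*X_4 - 2 no longer applies, and X_5 = 0.
Since X_4 is not a descendant of the intervened variable, it is unaffected.
X_2 = -X_1 + 4  [with X_1=2]  = 2
X_3 = min(X_2, X_1) - 2  [with X_2=2, X_1=2]  = 0
X_4 = min(X_3, X_1) - 2  [with X_3=0, X_1=2]  = -2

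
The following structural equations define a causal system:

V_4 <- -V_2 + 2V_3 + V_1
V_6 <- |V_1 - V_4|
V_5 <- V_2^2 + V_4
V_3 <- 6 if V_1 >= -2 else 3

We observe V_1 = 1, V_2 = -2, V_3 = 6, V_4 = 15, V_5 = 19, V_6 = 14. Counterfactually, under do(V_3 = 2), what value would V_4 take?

7

The intervention breaks the incoming arrows to V_3: V_3 <- 6 if V_1 >= -2 else 3 no longer applies, and V_3 = 2.
V_4 = -V_2 + 2V_3 + V_1  [with V_2=-2, V_3=2, V_1=1]  = 7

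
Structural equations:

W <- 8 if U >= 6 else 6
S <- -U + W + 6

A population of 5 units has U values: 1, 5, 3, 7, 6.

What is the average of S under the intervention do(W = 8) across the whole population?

Under do(W=8), W's equation is replaced by W=8 for every unit. Per-unit S: 13, 9, 11, 7, 8. Mean = 9.6.

9.6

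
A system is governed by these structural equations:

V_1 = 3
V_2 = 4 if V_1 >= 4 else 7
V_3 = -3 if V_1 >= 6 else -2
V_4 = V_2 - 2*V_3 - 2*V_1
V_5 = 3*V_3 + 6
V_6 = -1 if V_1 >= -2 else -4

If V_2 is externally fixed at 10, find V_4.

Under do(V_2=10), the mechanism V_2 = 4 if V_1 >= 4 else 7 is discarded; V_2 is fixed at 10.
V_3 = -3 if V_1 >= 6 else -2  [with V_1=3]  = -2
V_4 = V_2 - 2*V_3 - 2*V_1  [with V_2=10, V_3=-2, V_1=3]  = 8

8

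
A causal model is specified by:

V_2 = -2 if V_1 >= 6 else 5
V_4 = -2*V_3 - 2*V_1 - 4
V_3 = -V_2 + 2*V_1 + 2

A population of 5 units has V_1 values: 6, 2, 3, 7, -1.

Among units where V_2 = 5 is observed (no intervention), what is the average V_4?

Observing V_2=5 restricts to units where V_2's equation naturally yields 5: V_1 ∈ {2, 3, -1}. In that subpopulation V_4 = -10, -16, 8, mean -6.

-6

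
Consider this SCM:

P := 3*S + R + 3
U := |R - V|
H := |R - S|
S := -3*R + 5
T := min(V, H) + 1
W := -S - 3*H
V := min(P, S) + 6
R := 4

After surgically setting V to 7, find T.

The intervention breaks the incoming arrows to V: V := min(P, S) + 6 no longer applies, and V = 7.
S = -3*R + 5  [with R=4]  = -7
H = |R - S|  [with R=4, S=-7]  = 11
T = min(V, H) + 1  [with V=7, H=11]  = 8

8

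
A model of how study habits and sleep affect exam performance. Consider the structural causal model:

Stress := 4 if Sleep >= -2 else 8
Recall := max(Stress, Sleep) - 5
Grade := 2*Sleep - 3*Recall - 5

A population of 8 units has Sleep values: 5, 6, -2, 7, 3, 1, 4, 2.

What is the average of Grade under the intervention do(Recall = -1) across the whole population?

4.5

The intervention sets Recall=-1 in all 8 units regardless of Sleep. Recomputing Grade per unit gives 8, 10, -6, 12, 4, 0, 6, 2; average 4.5.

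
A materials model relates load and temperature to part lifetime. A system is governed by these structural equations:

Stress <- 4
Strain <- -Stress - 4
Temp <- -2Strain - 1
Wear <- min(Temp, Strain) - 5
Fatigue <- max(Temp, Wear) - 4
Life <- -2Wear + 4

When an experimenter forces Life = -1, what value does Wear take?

do(Life=-1) replaces the equation Life <- -2Wear + 4 with the constant Life = -1.
No directed path runs from Life to Wear, so Wear keeps its natural value.
Strain = -Stress - 4  [with Stress=4]  = -8
Temp = -2Strain - 1  [with Strain=-8]  = 15
Wear = min(Temp, Strain) - 5  [with Temp=15, Strain=-8]  = -13

-13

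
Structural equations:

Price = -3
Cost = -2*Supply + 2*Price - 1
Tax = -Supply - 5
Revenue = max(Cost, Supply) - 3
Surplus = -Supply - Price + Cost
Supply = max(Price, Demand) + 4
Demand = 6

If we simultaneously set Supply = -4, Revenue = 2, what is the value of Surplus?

Under do(Supply = -4, Revenue = 2), each intervened variable's structural equation is replaced by its fixed value.
Cost = -2*Supply + 2*Price - 1  [with Supply=-4, Price=-3]  = 1
Surplus = -Supply - Price + Cost  [with Supply=-4, Price=-3, Cost=1]  = 8

8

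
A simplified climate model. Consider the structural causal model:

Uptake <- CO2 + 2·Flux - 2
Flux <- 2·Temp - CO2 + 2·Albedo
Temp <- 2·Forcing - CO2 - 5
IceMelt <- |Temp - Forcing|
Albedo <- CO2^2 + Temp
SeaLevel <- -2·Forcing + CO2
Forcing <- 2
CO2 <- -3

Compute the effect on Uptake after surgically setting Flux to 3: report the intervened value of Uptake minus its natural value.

-52

do(Flux=3) replaces the equation Flux <- 2·Temp - CO2 + 2·Albedo with the constant Flux = 3.
Uptake = CO2 + 2·Flux - 2  [with CO2=-3, Flux=3]  = 1
Without intervention: Temp = 2·Forcing - CO2 - 5  [with Forcing=2, CO2=-3]  = 2; Albedo = CO2^2 + Temp  [with CO2=-3, Temp=2]  = 11; Flux = 2·Temp - CO2 + 2·Albedo  [with Temp=2, CO2=-3, Albedo=11]  = 29; Uptake = CO2 + 2·Flux - 2  [with CO2=-3, Flux=29]  = 53.
Change = 1 − 53 = -52.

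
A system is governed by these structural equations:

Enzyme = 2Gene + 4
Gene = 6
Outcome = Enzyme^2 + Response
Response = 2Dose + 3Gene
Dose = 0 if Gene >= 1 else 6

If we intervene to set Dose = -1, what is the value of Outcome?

do(Dose=-1) replaces the equation Dose = 0 if Gene >= 1 else 6 with the constant Dose = -1.
Enzyme = 2Gene + 4  [with Gene=6]  = 16
Response = 2Dose + 3Gene  [with Dose=-1, Gene=6]  = 16
Outcome = Enzyme^2 + Response  [with Enzyme=16, Response=16]  = 272

272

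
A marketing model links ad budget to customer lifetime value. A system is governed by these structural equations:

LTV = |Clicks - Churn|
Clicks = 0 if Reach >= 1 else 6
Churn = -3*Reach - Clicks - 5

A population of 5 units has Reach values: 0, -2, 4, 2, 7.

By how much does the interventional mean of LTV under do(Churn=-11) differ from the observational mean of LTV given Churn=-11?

Every unit gets Churn=-11 under the intervention. LTV values become 17, 17, 11, 11, 11; E[LTV|do(Churn=-11)] = 13.4.
E[LTV|Churn=-11] averages over only the 2 units with Churn=-11 (Reach = 0, 2): LTV = 17, 11, mean 14.
Difference = 13.4 − 14 = -0.6.

-0.6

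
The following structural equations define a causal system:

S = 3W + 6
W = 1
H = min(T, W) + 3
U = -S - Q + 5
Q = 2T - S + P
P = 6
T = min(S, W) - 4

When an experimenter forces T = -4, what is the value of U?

7

The intervention breaks the incoming arrows to T: T = min(S, W) - 4 no longer applies, and T = -4.
S = 3W + 6  [with W=1]  = 9
Q = 2T - S + P  [with T=-4, S=9, P=6]  = -11
U = -S - Q + 5  [with S=9, Q=-11]  = 7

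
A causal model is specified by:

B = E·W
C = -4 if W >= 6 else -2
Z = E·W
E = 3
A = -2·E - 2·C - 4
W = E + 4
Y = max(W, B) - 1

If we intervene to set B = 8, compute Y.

7

Intervening sets B = 8 and removes its equation (B = E·W).
W = E + 4  [with E=3]  = 7
Y = max(W, B) - 1  [with W=7, B=8]  = 7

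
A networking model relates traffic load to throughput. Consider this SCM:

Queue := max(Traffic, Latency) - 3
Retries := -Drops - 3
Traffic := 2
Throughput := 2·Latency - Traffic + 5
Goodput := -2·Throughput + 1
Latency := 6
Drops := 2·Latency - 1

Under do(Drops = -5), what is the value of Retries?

Intervening sets Drops = -5 and removes its equation (Drops := 2·Latency - 1).
Retries = -Drops - 3  [with Drops=-5]  = 2

2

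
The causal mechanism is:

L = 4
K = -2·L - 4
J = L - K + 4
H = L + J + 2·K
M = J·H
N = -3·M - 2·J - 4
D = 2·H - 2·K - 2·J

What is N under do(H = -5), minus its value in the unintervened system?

300

Under do(H=-5), the mechanism H = L + J + 2·K is discarded; H is fixed at -5.
K = -2·L - 4  [with L=4]  = -12
J = L - K + 4  [with L=4, K=-12]  = 20
M = J·H  [with J=20, H=-5]  = -100
N = -3·M - 2·J - 4  [with M=-100, J=20]  = 256
Without intervention: K = -2·L - 4  [with L=4]  = -12; J = L - K + 4  [with L=4, K=-12]  = 20; H = L + J + 2·K  [with L=4, J=20, K=-12]  = 0; M = J·H  [with J=20, H=0]  = 0; N = -3·M - 2·J - 4  [with M=0, J=20]  = -44.
Change = 256 − (-44) = 300.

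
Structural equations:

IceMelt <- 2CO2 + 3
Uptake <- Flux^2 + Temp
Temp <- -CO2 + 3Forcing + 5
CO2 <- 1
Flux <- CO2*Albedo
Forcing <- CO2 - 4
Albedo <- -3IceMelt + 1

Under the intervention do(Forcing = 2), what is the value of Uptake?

206

Under do(Forcing=2), the mechanism Forcing <- CO2 - 4 is discarded; Forcing is fixed at 2.
Temp = -CO2 + 3Forcing + 5  [with CO2=1, Forcing=2]  = 10
IceMelt = 2CO2 + 3  [with CO2=1]  = 5
Albedo = -3IceMelt + 1  [with IceMelt=5]  = -14
Flux = CO2*Albedo  [with CO2=1, Albedo=-14]  = -14
Uptake = Flux^2 + Temp  [with Flux=-14, Temp=10]  = 206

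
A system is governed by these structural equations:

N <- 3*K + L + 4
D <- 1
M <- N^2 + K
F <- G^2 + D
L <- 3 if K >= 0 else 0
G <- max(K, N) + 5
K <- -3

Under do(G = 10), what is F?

101

Intervening sets G = 10 and removes its equation (G <- max(K, N) + 5).
F = G^2 + D  [with G=10, D=1]  = 101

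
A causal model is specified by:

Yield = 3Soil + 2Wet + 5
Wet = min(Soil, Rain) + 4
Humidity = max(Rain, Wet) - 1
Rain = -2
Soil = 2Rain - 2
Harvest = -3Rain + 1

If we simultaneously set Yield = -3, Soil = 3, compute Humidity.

1

Setting Yield = -3, Soil = 3 by intervention discards those variables' equations.
Wet = min(Soil, Rain) + 4  [with Soil=3, Rain=-2]  = 2
Humidity = max(Rain, Wet) - 1  [with Rain=-2, Wet=2]  = 1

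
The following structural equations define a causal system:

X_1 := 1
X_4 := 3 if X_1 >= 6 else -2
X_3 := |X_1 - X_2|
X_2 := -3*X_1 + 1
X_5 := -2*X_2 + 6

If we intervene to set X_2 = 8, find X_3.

The intervention breaks the incoming arrows to X_2: X_2 := -3*X_1 + 1 no longer applies, and X_2 = 8.
X_3 = |X_1 - X_2|  [with X_1=1, X_2=8]  = 7

7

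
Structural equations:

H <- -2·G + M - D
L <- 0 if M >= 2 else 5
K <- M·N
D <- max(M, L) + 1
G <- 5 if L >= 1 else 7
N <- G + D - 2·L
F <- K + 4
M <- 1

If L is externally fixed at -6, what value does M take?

Under do(L=-6), the mechanism L <- 0 if M >= 2 else 5 is discarded; L is fixed at -6.
M is not downstream of the intervention, so its value is determined by the original equations.

1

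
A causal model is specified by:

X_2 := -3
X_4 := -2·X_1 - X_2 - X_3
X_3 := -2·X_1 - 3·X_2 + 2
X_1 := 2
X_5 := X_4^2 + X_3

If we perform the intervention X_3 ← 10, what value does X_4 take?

The intervention breaks the incoming arrows to X_3: X_3 := -2·X_1 - 3·X_2 + 2 no longer applies, and X_3 = 10.
X_4 = -2·X_1 - X_2 - X_3  [with X_1=2, X_2=-3, X_3=10]  = -11

-11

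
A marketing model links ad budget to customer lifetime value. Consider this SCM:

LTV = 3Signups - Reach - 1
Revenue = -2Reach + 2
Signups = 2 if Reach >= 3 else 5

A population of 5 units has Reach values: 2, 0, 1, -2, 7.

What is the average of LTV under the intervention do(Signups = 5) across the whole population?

Under do(Signups=5), Signups's equation is replaced by Signups=5 for every unit. Per-unit LTV: 12, 14, 13, 16, 7. Mean = 12.4.

12.4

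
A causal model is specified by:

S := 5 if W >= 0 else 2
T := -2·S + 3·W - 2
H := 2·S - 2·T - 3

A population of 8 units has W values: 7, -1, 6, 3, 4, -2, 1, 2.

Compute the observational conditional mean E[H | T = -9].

22

E[H|T=-9] averages over only the 2 units with T=-9 (W = -1, 1): H = 19, 25, mean 22.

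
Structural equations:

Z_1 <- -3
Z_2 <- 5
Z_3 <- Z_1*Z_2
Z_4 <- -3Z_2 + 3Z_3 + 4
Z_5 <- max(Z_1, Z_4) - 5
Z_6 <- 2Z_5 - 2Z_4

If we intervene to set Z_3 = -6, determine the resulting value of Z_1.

Under do(Z_3=-6), the mechanism Z_3 <- Z_1*Z_2 is discarded; Z_3 is fixed at -6.
Z_1 is not downstream of the intervention, so its value is determined by the original equations.

-3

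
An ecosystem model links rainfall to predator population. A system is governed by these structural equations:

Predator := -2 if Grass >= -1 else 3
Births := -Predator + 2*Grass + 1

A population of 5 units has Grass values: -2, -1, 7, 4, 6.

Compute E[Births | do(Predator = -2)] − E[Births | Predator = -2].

Under do(Predator=-2), Predator's equation is replaced by Predator=-2 for every unit. Per-unit Births: -1, 1, 17, 11, 15. Mean = 8.6.
E[Births|Predator=-2] averages over only the 4 units with Predator=-2 (Grass = -1, 7, 4, 6): Births = 1, 17, 11, 15, mean 11.
Difference = 8.6 − 11 = -2.4.

-2.4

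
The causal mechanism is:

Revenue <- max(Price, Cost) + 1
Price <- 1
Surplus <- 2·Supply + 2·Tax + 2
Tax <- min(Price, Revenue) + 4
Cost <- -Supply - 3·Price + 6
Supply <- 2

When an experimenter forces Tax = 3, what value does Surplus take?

12

The intervention breaks the incoming arrows to Tax: Tax <- min(Price, Revenue) + 4 no longer applies, and Tax = 3.
Surplus = 2·Supply + 2·Tax + 2  [with Supply=2, Tax=3]  = 12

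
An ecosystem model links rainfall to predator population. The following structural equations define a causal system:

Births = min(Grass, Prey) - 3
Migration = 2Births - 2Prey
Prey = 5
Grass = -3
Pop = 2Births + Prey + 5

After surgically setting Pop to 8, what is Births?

-6

do(Pop=8) replaces the equation Pop = 2Births + Prey + 5 with the constant Pop = 8.
Births is not downstream of the intervention, so its value is determined by the original equations.
Births = min(Grass, Prey) - 3  [with Grass=-3, Prey=5]  = -6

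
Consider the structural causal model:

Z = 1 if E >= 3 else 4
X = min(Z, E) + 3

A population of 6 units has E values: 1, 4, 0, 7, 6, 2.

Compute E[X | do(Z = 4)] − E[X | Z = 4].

The intervention sets Z=4 in all 6 units regardless of E. Recomputing X per unit gives 4, 7, 3, 7, 7, 5; average 5.5.
Conditioning on Z=4 selects the 3 unit(s) with E ∈ {1, 0, 2}. Their X values: 4, 3, 5. Mean = 4.
Difference = 5.5 − 4 = 1.5.

1.5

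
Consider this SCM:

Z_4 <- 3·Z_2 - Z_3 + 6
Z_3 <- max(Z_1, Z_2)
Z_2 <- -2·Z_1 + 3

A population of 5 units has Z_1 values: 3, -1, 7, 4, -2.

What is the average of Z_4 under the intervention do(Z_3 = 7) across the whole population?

-5.2

The intervention sets Z_3=7 in all 5 units regardless of Z_1. Recomputing Z_4 per unit gives -10, 14, -34, -16, 20; average -5.2.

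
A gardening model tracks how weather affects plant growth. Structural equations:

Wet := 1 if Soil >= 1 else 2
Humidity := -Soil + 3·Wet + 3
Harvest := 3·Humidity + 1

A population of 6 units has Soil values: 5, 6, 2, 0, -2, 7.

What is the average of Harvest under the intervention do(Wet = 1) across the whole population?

The intervention sets Wet=1 in all 6 units regardless of Soil. Recomputing Harvest per unit gives 4, 1, 13, 19, 25, -2; average 10.

10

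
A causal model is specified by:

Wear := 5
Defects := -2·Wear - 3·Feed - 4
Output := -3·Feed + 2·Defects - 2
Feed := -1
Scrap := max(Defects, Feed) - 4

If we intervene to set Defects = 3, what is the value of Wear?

5

Under do(Defects=3), the mechanism Defects := -2·Wear - 3·Feed - 4 is discarded; Defects is fixed at 3.
Since Wear is not a descendant of the intervened variable, it is unaffected.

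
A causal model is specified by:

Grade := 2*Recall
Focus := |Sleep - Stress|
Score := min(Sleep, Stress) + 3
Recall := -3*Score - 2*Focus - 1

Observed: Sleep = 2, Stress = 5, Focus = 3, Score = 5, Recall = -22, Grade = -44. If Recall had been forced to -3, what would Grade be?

-6

The intervention breaks the incoming arrows to Recall: Recall := -3*Score - 2*Focus - 1 no longer applies, and Recall = -3.
Grade = 2*Recall  [with Recall=-3]  = -6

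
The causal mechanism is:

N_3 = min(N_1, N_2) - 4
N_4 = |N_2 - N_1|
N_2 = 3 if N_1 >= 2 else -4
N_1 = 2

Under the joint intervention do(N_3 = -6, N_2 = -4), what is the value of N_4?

The joint intervention fixes N_3 = -6, N_2 = -4, removing each variable's own equation.
N_4 = |N_2 - N_1|  [with N_2=-4, N_1=2]  = 6

6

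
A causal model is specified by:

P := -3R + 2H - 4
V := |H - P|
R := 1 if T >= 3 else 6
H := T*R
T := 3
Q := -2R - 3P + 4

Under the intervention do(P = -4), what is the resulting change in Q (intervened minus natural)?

Under do(P=-4), the mechanism P := -3R + 2H - 4 is discarded; P is fixed at -4.
R = 1 if T >= 3 else 6  [with T=3]  = 1
Q = -2R - 3P + 4  [with R=1, P=-4]  = 14
Without intervention: R = 1 if T >= 3 else 6  [with T=3]  = 1; H = T*R  [with T=3, R=1]  = 3; P = -3R + 2H - 4  [with R=1, H=3]  = -1; Q = -2R - 3P + 4  [with R=1, P=-1]  = 5.
Change = 14 − 5 = 9.

9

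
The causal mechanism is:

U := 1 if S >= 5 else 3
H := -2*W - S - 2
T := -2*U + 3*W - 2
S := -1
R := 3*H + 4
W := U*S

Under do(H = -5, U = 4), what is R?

-11

The joint intervention fixes H = -5, U = 4, removing each variable's own equation.
R = 3*H + 4  [with H=-5]  = -11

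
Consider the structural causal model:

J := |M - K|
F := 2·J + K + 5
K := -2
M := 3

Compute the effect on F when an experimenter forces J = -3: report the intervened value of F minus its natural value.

-16

The intervention breaks the incoming arrows to J: J := |M - K| no longer applies, and J = -3.
F = 2·J + K + 5  [with J=-3, K=-2]  = -3
Without intervention: J = |M - K|  [with M=3, K=-2]  = 5; F = 2·J + K + 5  [with J=5, K=-2]  = 13.
Change = -3 − 13 = -16.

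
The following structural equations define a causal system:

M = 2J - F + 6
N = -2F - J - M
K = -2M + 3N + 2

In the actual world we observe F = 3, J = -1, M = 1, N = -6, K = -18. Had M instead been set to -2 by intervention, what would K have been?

do(M=-2) replaces the equation M = 2J - F + 6 with the constant M = -2.
N = -2F - J - M  [with F=3, J=-1, M=-2]  = -3
K = -2M + 3N + 2  [with M=-2, N=-3]  = -3

-3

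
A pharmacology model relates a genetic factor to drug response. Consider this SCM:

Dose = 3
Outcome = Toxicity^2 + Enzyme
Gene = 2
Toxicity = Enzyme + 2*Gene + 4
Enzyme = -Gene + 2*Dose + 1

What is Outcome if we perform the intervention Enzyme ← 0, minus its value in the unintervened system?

do(Enzyme=0) replaces the equation Enzyme = -Gene + 2*Dose + 1 with the constant Enzyme = 0.
Toxicity = Enzyme + 2*Gene + 4  [with Enzyme=0, Gene=2]  = 8
Outcome = Toxicity^2 + Enzyme  [with Toxicity=8, Enzyme=0]  = 64
Without intervention: Enzyme = -Gene + 2*Dose + 1  [with Gene=2, Dose=3]  = 5; Toxicity = Enzyme + 2*Gene + 4  [with Enzyme=5, Gene=2]  = 13; Outcome = Toxicity^2 + Enzyme  [with Toxicity=13, Enzyme=5]  = 174.
Change = 64 − 174 = -110.

-110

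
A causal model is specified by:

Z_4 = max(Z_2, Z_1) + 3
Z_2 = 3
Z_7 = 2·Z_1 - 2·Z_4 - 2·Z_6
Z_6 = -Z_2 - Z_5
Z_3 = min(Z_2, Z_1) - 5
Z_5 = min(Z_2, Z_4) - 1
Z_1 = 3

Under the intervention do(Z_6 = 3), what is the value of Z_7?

Intervening sets Z_6 = 3 and removes its equation (Z_6 = -Z_2 - Z_5).
Z_4 = max(Z_2, Z_1) + 3  [with Z_2=3, Z_1=3]  = 6
Z_7 = 2·Z_1 - 2·Z_4 - 2·Z_6  [with Z_1=3, Z_4=6, Z_6=3]  = -12

-12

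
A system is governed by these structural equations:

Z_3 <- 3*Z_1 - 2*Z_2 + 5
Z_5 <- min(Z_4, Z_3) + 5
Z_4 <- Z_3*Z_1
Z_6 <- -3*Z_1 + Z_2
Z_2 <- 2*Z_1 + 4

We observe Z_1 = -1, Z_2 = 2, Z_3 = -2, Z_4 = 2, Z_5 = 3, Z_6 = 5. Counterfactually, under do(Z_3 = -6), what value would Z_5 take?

do(Z_3=-6) replaces the equation Z_3 <- 3*Z_1 - 2*Z_2 + 5 with the constant Z_3 = -6.
Z_4 = Z_3*Z_1  [with Z_3=-6, Z_1=-1]  = 6
Z_5 = min(Z_4, Z_3) + 5  [with Z_4=6, Z_3=-6]  = -1

-1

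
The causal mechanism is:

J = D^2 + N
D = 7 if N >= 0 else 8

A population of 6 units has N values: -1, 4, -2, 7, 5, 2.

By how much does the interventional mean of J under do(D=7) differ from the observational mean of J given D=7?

The intervention sets D=7 in all 6 units regardless of N. Recomputing J per unit gives 48, 53, 47, 56, 54, 51; average 51.5.
Conditioning on D=7 selects the 4 unit(s) with N ∈ {4, 7, 5, 2}. Their J values: 53, 56, 54, 51. Mean = 53.5.
Difference = 51.5 − 53.5 = -2.

-2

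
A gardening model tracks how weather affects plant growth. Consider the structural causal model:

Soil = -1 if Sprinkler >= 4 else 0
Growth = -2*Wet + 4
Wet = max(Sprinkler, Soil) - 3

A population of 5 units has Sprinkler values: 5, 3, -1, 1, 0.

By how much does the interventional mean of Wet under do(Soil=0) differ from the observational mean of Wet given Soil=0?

0.8

do(Soil=0) breaks Soil's dependence on Sprinkler. With Soil=0 fixed, Wet across the units is 2, 0, -3, -2, -3, mean -1.2.
Conditioning on Soil=0 selects the 4 unit(s) with Sprinkler ∈ {3, -1, 1, 0}. Their Wet values: 0, -3, -2, -3. Mean = -2.
Difference = -1.2 − (-2) = 0.8.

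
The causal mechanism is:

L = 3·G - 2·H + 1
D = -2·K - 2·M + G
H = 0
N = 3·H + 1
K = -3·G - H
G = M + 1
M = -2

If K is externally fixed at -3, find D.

Intervening sets K = -3 and removes its equation (K = -3·G - H).
G = M + 1  [with M=-2]  = -1
D = -2·K - 2·M + G  [with K=-3, M=-2, G=-1]  = 9

9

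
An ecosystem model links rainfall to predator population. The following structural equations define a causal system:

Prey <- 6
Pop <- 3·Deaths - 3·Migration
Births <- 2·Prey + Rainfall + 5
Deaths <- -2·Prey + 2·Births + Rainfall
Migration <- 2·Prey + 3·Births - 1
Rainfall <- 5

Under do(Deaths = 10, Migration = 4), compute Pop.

The joint intervention fixes Deaths = 10, Migration = 4, removing each variable's own equation.
Pop = 3·Deaths - 3·Migration  [with Deaths=10, Migration=4]  = 18

18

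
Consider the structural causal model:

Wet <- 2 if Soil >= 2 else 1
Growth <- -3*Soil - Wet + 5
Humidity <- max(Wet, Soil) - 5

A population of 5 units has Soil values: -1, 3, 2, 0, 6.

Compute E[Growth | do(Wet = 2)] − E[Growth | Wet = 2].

Every unit gets Wet=2 under the intervention. Growth values become 6, -6, -3, 3, -15; E[Growth|do(Wet=2)] = -3.
Conditioning on Wet=2 selects the 3 unit(s) with Soil ∈ {3, 2, 6}. Their Growth values: -6, -3, -15. Mean = -8.
Difference = -3 − (-8) = 5.

5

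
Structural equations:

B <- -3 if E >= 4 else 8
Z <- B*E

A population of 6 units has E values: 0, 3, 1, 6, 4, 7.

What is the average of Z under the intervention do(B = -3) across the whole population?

-10.5

do(B=-3) breaks B's dependence on E. With B=-3 fixed, Z across the units is 0, -9, -3, -18, -12, -21, mean -10.5.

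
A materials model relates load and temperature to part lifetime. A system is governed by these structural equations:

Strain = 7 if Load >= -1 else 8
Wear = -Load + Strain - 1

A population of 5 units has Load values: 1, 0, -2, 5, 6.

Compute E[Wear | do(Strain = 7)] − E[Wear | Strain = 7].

1

Every unit gets Strain=7 under the intervention. Wear values become 5, 6, 8, 1, 0; E[Wear|do(Strain=7)] = 4.
Observing Strain=7 restricts to units where Strain's equation naturally yields 7: Load ∈ {1, 0, 5, 6}. In that subpopulation Wear = 5, 6, 1, 0, mean 3.
Difference = 4 − 3 = 1.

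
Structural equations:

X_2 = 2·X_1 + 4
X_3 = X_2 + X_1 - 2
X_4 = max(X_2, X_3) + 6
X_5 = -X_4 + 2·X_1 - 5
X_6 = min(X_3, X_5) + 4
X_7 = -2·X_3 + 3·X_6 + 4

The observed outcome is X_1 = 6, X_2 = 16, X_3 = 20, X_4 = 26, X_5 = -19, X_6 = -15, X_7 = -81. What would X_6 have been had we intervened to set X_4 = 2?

Under do(X_4=2), the mechanism X_4 = max(X_2, X_3) + 6 is discarded; X_4 is fixed at 2.
X_2 = 2·X_1 + 4  [with X_1=6]  = 16
X_3 = X_2 + X_1 - 2  [with X_2=16, X_1=6]  = 20
X_5 = -X_4 + 2·X_1 - 5  [with X_4=2, X_1=6]  = 5
X_6 = min(X_3, X_5) + 4  [with X_3=20, X_5=5]  = 9

9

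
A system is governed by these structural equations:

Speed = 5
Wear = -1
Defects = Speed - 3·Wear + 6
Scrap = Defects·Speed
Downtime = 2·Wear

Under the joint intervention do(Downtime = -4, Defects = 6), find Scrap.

Under do(Downtime = -4, Defects = 6), each intervened variable's structural equation is replaced by its fixed value.
Scrap = Defects·Speed  [with Defects=6, Speed=5]  = 30

30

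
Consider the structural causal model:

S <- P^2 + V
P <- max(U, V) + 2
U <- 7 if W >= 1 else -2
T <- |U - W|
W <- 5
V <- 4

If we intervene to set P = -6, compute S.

40

The intervention breaks the incoming arrows to P: P <- max(U, V) + 2 no longer applies, and P = -6.
S = P^2 + V  [with P=-6, V=4]  = 40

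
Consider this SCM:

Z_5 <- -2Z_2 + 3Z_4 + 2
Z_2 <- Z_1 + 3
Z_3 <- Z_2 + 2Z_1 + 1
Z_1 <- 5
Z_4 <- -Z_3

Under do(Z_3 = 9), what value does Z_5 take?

do(Z_3=9) replaces the equation Z_3 <- Z_2 + 2Z_1 + 1 with the constant Z_3 = 9.
Z_2 = Z_1 + 3  [with Z_1=5]  = 8
Z_4 = -Z_3  [with Z_3=9]  = -9
Z_5 = -2Z_2 + 3Z_4 + 2  [with Z_2=8, Z_4=-9]  = -41

-41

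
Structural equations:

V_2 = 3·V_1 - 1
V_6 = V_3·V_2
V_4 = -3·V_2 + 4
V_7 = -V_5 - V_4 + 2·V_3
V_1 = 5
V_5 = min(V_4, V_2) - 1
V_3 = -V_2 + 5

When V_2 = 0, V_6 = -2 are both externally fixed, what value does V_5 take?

-1

Setting V_2 = 0, V_6 = -2 by intervention discards those variables' equations.
V_4 = -3·V_2 + 4  [with V_2=0]  = 4
V_5 = min(V_4, V_2) - 1  [with V_4=4, V_2=0]  = -1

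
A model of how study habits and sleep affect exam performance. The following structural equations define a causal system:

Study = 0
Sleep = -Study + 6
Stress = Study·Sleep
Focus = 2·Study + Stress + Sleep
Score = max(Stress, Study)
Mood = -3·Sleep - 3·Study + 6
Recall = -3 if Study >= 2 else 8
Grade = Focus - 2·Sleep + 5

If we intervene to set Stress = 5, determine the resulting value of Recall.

8

The intervention breaks the incoming arrows to Stress: Stress = Study·Sleep no longer applies, and Stress = 5.
Recall is not downstream of the intervention, so its value is determined by the original equations.
Recall = -3 if Study >= 2 else 8  [with Study=0]  = 8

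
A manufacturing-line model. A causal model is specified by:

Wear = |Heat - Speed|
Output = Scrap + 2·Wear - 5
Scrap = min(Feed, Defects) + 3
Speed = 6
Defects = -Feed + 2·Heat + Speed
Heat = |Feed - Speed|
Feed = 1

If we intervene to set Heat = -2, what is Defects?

1

do(Heat=-2) replaces the equation Heat = |Feed - Speed| with the constant Heat = -2.
Defects = -Feed + 2·Heat + Speed  [with Feed=1, Heat=-2, Speed=6]  = 1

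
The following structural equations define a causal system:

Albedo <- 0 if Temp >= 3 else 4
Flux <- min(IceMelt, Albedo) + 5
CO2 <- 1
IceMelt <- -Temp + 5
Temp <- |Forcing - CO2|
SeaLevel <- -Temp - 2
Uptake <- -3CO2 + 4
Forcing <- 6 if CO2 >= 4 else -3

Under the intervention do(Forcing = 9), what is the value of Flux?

Under do(Forcing=9), the mechanism Forcing <- 6 if CO2 >= 4 else -3 is discarded; Forcing is fixed at 9.
Temp = |Forcing - CO2|  [with Forcing=9, CO2=1]  = 8
IceMelt = -Temp + 5  [with Temp=8]  = -3
Albedo = 0 if Temp >= 3 else 4  [with Temp=8]  = 0
Flux = min(IceMelt, Albedo) + 5  [with IceMelt=-3, Albedo=0]  = 2

2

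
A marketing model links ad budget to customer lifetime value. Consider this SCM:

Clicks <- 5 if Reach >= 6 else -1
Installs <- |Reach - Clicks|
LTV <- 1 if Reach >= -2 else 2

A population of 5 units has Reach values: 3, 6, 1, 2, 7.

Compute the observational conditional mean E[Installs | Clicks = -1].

Observing Clicks=-1 restricts to units where Clicks's equation naturally yields -1: Reach ∈ {3, 1, 2}. In that subpopulation Installs = 4, 2, 3, mean 3.

3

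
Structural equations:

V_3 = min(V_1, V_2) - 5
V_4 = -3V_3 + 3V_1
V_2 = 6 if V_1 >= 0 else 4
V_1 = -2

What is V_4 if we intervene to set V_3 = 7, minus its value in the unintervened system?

The intervention breaks the incoming arrows to V_3: V_3 = min(V_1, V_2) - 5 no longer applies, and V_3 = 7.
V_4 = -3V_3 + 3V_1  [with V_3=7, V_1=-2]  = -27
Without intervention: V_2 = 6 if V_1 >= 0 else 4  [with V_1=-2]  = 4; V_3 = min(V_1, V_2) - 5  [with V_1=-2, V_2=4]  = -7; V_4 = -3V_3 + 3V_1  [with V_3=-7, V_1=-2]  = 15.
Change = -27 − 15 = -42.

-42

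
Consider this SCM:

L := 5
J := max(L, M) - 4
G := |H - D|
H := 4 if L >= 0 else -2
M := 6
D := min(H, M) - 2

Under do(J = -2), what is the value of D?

Intervening sets J = -2 and removes its equation (J := max(L, M) - 4).
No directed path runs from J to D, so D keeps its natural value.
H = 4 if L >= 0 else -2  [with L=5]  = 4
D = min(H, M) - 2  [with H=4, M=6]  = 2

2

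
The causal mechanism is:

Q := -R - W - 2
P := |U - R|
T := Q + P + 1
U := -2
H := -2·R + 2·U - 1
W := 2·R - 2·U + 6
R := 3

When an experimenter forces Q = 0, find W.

16

The intervention breaks the incoming arrows to Q: Q := -R - W - 2 no longer applies, and Q = 0.
Since W is not a descendant of the intervened variable, it is unaffected.
W = 2·R - 2·U + 6  [with R=3, U=-2]  = 16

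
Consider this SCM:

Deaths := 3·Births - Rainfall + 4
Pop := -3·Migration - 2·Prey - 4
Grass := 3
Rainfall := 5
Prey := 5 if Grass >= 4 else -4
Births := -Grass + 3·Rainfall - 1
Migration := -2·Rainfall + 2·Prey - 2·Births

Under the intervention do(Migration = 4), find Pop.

Intervening sets Migration = 4 and removes its equation (Migration := -2·Rainfall + 2·Prey - 2·Births).
Prey = 5 if Grass >= 4 else -4  [with Grass=3]  = -4
Pop = -3·Migration - 2·Prey - 4  [with Migration=4, Prey=-4]  = -8

-8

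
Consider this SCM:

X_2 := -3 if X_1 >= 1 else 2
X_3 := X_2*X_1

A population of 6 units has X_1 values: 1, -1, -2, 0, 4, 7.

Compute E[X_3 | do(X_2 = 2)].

do(X_2=2) breaks X_2's dependence on X_1. With X_2=2 fixed, X_3 across the units is 2, -2, -4, 0, 8, 14, mean 3.

3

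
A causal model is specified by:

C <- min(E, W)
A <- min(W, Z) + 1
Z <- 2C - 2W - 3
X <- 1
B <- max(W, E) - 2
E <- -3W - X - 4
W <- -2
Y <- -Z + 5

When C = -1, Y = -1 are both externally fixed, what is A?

Under do(C = -1, Y = -1), each intervened variable's structural equation is replaced by its fixed value.
Z = 2C - 2W - 3  [with C=-1, W=-2]  = -1
A = min(W, Z) + 1  [with W=-2, Z=-1]  = -1

-1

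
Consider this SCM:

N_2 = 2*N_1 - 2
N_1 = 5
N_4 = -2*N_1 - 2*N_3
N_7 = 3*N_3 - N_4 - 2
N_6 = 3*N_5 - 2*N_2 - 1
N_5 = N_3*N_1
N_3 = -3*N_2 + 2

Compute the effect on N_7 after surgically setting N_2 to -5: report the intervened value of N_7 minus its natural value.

Under do(N_2=-5), the mechanism N_2 = 2*N_1 - 2 is discarded; N_2 is fixed at -5.
N_3 = -3*N_2 + 2  [with N_2=-5]  = 17
N_4 = -2*N_1 - 2*N_3  [with N_1=5, N_3=17]  = -44
N_7 = 3*N_3 - N_4 - 2  [with N_3=17, N_4=-44]  = 93
Without intervention: N_2 = 2*N_1 - 2  [with N_1=5]  = 8; N_3 = -3*N_2 + 2  [with N_2=8]  = -22; N_4 = -2*N_1 - 2*N_3  [with N_1=5, N_3=-22]  = 34; N_7 = 3*N_3 - N_4 - 2  [with N_3=-22, N_4=34]  = -102.
Change = 93 − (-102) = 195.

195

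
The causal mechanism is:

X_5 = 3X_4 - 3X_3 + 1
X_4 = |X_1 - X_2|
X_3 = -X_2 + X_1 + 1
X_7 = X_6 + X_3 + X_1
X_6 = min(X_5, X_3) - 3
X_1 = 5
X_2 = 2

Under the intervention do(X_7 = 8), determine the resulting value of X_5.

The intervention breaks the incoming arrows to X_7: X_7 = X_6 + X_3 + X_1 no longer applies, and X_7 = 8.
X_5 is not downstream of the intervention, so its value is determined by the original equations.
X_3 = -X_2 + X_1 + 1  [with X_2=2, X_1=5]  = 4
X_4 = |X_1 - X_2|  [with X_1=5, X_2=2]  = 3
X_5 = 3X_4 - 3X_3 + 1  [with X_4=3, X_3=4]  = -2

-2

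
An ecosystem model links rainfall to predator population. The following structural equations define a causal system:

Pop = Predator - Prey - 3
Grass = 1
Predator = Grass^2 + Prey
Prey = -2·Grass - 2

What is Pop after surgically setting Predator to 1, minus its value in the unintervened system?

4

The intervention breaks the incoming arrows to Predator: Predator = Grass^2 + Prey no longer applies, and Predator = 1.
Prey = -2·Grass - 2  [with Grass=1]  = -4
Pop = Predator - Prey - 3  [with Predator=1, Prey=-4]  = 2
Without intervention: Prey = -2·Grass - 2  [with Grass=1]  = -4; Predator = Grass^2 + Prey  [with Grass=1, Prey=-4]  = -3; Pop = Predator - Prey - 3  [with Predator=-3, Prey=-4]  = -2.
Change = 2 − (-2) = 4.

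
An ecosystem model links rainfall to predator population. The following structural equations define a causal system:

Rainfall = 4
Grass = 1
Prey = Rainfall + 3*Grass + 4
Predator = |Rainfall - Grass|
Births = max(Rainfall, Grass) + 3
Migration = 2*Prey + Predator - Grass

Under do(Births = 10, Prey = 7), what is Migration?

The joint intervention fixes Births = 10, Prey = 7, removing each variable's own equation.
Predator = |Rainfall - Grass|  [with Rainfall=4, Grass=1]  = 3
Migration = 2*Prey + Predator - Grass  [with Prey=7, Predator=3, Grass=1]  = 16

16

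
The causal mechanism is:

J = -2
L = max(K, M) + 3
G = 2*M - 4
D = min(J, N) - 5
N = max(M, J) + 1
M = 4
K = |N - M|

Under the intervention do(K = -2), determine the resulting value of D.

-7

The intervention breaks the incoming arrows to K: K = |N - M| no longer applies, and K = -2.
No directed path runs from K to D, so D keeps its natural value.
N = max(M, J) + 1  [with M=4, J=-2]  = 5
D = min(J, N) - 5  [with J=-2, N=5]  = -7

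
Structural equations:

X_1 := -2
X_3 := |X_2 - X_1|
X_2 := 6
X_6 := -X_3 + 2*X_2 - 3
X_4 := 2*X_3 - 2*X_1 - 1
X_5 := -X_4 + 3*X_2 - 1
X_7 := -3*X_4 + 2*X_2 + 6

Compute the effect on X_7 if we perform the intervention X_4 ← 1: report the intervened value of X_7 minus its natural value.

54

The intervention breaks the incoming arrows to X_4: X_4 := 2*X_3 - 2*X_1 - 1 no longer applies, and X_4 = 1.
X_7 = -3*X_4 + 2*X_2 + 6  [with X_4=1, X_2=6]  = 15
Without intervention: X_3 = |X_2 - X_1|  [with X_2=6, X_1=-2]  = 8; X_4 = 2*X_3 - 2*X_1 - 1  [with X_3=8, X_1=-2]  = 19; X_7 = -3*X_4 + 2*X_2 + 6  [with X_4=19, X_2=6]  = -39.
Change = 15 − (-39) = 54.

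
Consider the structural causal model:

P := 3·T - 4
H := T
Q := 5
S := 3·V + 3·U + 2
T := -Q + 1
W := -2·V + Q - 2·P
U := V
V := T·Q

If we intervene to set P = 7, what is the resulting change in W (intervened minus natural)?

Intervening sets P = 7 and removes its equation (P := 3·T - 4).
T = -Q + 1  [with Q=5]  = -4
V = T·Q  [with T=-4, Q=5]  = -20
W = -2·V + Q - 2·P  [with V=-20, Q=5, P=7]  = 31
Without intervention: T = -Q + 1  [with Q=5]  = -4; V = T·Q  [with T=-4, Q=5]  = -20; P = 3·T - 4  [with T=-4]  = -16; W = -2·V + Q - 2·P  [with V=-20, Q=5, P=-16]  = 77.
Change = 31 − 77 = -46.

-46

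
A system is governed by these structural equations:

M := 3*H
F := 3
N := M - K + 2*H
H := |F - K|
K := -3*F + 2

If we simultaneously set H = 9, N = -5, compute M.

27

The joint intervention fixes H = 9, N = -5, removing each variable's own equation.
M = 3*H  [with H=9]  = 27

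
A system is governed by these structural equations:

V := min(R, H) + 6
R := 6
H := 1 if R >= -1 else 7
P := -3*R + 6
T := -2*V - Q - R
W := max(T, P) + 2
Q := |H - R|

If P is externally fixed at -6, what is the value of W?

-4

Intervening sets P = -6 and removes its equation (P := -3*R + 6).
H = 1 if R >= -1 else 7  [with R=6]  = 1
Q = |H - R|  [with H=1, R=6]  = 5
V = min(R, H) + 6  [with R=6, H=1]  = 7
T = -2*V - Q - R  [with V=7, Q=5, R=6]  = -25
W = max(T, P) + 2  [with T=-25, P=-6]  = -4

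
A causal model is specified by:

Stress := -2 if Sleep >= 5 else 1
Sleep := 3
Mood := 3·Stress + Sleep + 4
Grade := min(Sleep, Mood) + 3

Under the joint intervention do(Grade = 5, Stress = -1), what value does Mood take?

4

Setting Grade = 5, Stress = -1 by intervention discards those variables' equations.
Mood = 3·Stress + Sleep + 4  [with Stress=-1, Sleep=3]  = 4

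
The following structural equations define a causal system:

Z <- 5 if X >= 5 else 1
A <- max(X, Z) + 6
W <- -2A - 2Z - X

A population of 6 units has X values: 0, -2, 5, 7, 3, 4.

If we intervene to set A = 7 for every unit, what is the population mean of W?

-21.5

Every unit gets A=7 under the intervention. W values become -16, -14, -29, -31, -19, -20; E[W|do(A=7)] = -21.5.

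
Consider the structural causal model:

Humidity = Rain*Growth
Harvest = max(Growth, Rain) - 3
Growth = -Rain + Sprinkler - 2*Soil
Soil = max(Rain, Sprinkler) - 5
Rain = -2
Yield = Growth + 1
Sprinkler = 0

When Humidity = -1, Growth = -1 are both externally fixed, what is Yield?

0

Setting Humidity = -1, Growth = -1 by intervention discards those variables' equations.
Yield = Growth + 1  [with Growth=-1]  = 0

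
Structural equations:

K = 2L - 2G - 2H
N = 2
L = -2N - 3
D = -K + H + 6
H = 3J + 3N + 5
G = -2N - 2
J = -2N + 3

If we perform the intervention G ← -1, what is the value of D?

The intervention breaks the incoming arrows to G: G = -2N - 2 no longer applies, and G = -1.
J = -2N + 3  [with N=2]  = -1
L = -2N - 3  [with N=2]  = -7
H = 3J + 3N + 5  [with J=-1, N=2]  = 8
K = 2L - 2G - 2H  [with L=-7, G=-1, H=8]  = -28
D = -K + H + 6  [with K=-28, H=8]  = 42

42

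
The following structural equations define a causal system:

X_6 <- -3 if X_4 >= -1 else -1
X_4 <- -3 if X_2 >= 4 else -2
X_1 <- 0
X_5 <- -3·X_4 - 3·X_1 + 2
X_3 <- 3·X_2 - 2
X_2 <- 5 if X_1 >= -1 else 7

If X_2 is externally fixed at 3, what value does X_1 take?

Under do(X_2=3), the mechanism X_2 <- 5 if X_1 >= -1 else 7 is discarded; X_2 is fixed at 3.
X_1 is not downstream of the intervention, so its value is determined by the original equations.

0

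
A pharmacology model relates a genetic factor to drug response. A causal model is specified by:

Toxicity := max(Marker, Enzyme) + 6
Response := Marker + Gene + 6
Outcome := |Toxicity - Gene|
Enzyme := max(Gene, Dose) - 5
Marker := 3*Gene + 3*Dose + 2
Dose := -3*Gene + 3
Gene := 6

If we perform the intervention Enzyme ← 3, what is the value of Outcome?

3

The intervention breaks the incoming arrows to Enzyme: Enzyme := max(Gene, Dose) - 5 no longer applies, and Enzyme = 3.
Dose = -3*Gene + 3  [with Gene=6]  = -15
Marker = 3*Gene + 3*Dose + 2  [with Gene=6, Dose=-15]  = -25
Toxicity = max(Marker, Enzyme) + 6  [with Marker=-25, Enzyme=3]  = 9
Outcome = |Toxicity - Gene|  [with Toxicity=9, Gene=6]  = 3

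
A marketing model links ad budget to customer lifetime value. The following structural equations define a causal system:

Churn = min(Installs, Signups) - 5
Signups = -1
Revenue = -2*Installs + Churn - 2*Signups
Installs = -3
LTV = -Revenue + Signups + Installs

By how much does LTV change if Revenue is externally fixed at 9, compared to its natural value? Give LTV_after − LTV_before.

Intervening sets Revenue = 9 and removes its equation (Revenue = -2*Installs + Churn - 2*Signups).
LTV = -Revenue + Signups + Installs  [with Revenue=9, Signups=-1, Installs=-3]  = -13
Without intervention: Churn = min(Installs, Signups) - 5  [with Installs=-3, Signups=-1]  = -8; Revenue = -2*Installs + Churn - 2*Signups  [with Installs=-3, Churn=-8, Signups=-1]  = 0; LTV = -Revenue + Signups + Installs  [with Revenue=0, Signups=-1, Installs=-3]  = -4.
Change = -13 − (-4) = -9.

-9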